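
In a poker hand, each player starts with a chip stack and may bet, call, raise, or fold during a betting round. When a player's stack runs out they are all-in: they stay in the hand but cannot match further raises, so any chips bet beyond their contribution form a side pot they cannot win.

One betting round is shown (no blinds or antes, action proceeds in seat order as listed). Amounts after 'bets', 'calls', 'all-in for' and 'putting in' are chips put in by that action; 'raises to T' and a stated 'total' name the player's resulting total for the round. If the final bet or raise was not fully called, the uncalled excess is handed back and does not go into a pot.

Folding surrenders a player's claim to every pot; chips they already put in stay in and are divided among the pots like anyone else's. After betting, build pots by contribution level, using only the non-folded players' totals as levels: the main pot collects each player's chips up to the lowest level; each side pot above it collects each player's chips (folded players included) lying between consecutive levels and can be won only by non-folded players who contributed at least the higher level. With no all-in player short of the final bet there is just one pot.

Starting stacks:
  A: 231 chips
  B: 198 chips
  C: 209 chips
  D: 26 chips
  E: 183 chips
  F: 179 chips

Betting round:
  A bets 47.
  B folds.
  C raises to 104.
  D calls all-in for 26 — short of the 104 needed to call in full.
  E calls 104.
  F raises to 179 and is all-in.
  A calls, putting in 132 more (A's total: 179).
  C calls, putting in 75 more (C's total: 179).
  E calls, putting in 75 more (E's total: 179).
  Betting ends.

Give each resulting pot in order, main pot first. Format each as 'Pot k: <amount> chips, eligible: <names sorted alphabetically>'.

Contributions: A=179, C=179, D=26, E=179, F=179
Folded: B
Pot levels (distinct totals of non-folded players): 26, 179
Layer 1-26: 26 each from A, C, D, E, F = 26*5 = 130 chips; eligible A, C, D, E, F
Layer 27-179: 153 each from A, C, E, F = 153*4 = 612 chips; eligible A, C, E, F

Pot 1: 130 chips, eligible: A, C, D, E, F
Pot 2: 612 chips, eligible: A, C, E, F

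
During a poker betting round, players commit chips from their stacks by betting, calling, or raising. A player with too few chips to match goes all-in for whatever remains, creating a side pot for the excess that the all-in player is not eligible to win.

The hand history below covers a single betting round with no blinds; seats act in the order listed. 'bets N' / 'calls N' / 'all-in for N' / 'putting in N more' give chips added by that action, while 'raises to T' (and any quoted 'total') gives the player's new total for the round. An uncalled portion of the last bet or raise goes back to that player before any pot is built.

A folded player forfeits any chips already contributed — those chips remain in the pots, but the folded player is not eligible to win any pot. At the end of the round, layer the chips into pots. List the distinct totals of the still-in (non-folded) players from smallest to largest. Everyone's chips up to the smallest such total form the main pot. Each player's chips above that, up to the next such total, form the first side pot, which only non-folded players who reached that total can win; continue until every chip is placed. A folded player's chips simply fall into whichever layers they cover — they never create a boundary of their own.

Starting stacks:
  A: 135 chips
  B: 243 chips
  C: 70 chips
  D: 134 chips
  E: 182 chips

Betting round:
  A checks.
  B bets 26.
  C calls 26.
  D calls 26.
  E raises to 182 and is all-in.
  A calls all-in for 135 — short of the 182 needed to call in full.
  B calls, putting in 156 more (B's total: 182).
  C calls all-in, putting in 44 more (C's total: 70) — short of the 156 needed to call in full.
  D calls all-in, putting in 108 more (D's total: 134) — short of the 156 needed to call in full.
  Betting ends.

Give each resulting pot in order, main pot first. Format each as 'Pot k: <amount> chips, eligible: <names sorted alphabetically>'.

Contributions: A=135, B=182, C=70, D=134, E=182
Pot levels (distinct totals of non-folded players): 70, 134, 135, 182
Layer 1-70: 70 each from A, B, C, D, E = 70*5 = 350 chips; eligible A, B, C, D, E
Layer 71-134: 64 each from A, B, D, E = 64*4 = 256 chips; eligible A, B, D, E
Layer 135-135: 1 each from A, B, E = 1*3 = 3 chips; eligible A, B, E
Layer 136-182: 47 each from B, E = 47*2 = 94 chips; eligible B, E

Pot 1: 350 chips, eligible: A, B, C, D, E
Pot 2: 256 chips, eligible: A, B, D, E
Pot 3: 3 chips, eligible: A, B, E
Pot 4: 94 chips, eligible: B, E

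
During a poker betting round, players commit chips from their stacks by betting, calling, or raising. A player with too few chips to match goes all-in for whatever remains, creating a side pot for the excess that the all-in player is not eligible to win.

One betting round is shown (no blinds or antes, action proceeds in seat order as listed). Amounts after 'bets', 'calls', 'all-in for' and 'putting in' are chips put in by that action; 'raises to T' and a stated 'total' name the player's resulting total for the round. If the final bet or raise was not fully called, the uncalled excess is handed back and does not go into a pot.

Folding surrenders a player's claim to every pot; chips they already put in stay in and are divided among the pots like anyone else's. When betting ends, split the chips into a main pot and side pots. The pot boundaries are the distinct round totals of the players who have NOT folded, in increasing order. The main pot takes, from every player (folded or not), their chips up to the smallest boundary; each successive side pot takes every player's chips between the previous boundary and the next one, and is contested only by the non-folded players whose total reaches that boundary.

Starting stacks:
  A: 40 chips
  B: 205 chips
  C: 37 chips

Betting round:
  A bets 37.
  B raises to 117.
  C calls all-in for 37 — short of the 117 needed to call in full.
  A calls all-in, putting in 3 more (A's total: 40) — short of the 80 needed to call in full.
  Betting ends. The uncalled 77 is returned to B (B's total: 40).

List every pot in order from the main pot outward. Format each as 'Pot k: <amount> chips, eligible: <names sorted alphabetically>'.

Contributions (after 77 returned to B): A=40, B=40, C=37
Pot levels (distinct totals of non-folded players): 37, 40
Layer 1-37: 37 each from A, B, C = 37*3 = 111 chips; eligible A, B, C
Layer 38-40: 3 each from A, B = 3*2 = 6 chips; eligible A, B

Pot 1: 111 chips, eligible: A, B, C
Pot 2: 6 chips, eligible: A, B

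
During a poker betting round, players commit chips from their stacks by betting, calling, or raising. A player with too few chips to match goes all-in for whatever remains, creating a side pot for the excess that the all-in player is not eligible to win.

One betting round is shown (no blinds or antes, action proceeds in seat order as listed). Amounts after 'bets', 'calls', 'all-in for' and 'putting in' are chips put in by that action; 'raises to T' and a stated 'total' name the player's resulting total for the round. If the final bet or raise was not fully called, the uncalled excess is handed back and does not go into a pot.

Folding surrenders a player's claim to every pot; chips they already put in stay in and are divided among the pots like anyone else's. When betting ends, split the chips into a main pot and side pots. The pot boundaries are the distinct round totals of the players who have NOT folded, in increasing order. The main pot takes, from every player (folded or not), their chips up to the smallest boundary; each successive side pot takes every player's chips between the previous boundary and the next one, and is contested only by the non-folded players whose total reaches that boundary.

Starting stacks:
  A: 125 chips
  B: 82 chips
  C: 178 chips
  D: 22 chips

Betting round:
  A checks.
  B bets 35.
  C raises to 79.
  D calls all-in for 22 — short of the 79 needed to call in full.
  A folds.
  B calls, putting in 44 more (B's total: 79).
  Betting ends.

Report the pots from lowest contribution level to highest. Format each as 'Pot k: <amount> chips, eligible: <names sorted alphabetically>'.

Contributions: B=79, C=79, D=22
Folded: A
Pot levels (distinct totals of non-folded players): 22, 79
Layer 1-22: 22 each from B, C, D = 22*3 = 66 chips; eligible B, C, D
Layer 23-79: 57 each from B, C = 57*2 = 114 chips; eligible B, C

Pot 1: 66 chips, eligible: B, C, D
Pot 2: 114 chips, eligible: B, C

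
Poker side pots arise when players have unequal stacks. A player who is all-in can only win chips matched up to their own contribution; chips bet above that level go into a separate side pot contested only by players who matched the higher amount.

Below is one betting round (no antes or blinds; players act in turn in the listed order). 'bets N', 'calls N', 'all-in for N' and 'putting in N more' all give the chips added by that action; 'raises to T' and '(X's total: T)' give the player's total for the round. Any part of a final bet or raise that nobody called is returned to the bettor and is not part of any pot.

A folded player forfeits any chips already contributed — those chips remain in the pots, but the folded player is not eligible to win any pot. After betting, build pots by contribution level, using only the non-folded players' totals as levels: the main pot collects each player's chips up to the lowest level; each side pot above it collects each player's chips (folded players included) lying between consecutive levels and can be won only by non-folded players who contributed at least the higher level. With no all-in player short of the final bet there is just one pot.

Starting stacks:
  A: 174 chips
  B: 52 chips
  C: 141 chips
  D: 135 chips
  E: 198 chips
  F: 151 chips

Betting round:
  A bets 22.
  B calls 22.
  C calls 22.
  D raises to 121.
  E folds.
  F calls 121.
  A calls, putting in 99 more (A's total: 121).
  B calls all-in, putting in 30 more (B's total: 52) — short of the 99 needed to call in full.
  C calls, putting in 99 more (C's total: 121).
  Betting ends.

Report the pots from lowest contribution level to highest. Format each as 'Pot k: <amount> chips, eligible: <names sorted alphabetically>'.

Pot 1: 260 chips, eligible: A, B, C, D, F
Pot 2: 276 chips, eligible: A, C, D, F

Derivation:
Contributions: A=121, B=52, C=121, D=121, F=121
Folded: E
Pot levels (distinct totals of non-folded players): 52, 121
Layer 1-52: 52 each from A, B, C, D, F = 52*5 = 260 chips; eligible A, B, C, D, F
Layer 53-121: 69 each from A, C, D, F = 69*4 = 276 chips; eligible A, C, D, F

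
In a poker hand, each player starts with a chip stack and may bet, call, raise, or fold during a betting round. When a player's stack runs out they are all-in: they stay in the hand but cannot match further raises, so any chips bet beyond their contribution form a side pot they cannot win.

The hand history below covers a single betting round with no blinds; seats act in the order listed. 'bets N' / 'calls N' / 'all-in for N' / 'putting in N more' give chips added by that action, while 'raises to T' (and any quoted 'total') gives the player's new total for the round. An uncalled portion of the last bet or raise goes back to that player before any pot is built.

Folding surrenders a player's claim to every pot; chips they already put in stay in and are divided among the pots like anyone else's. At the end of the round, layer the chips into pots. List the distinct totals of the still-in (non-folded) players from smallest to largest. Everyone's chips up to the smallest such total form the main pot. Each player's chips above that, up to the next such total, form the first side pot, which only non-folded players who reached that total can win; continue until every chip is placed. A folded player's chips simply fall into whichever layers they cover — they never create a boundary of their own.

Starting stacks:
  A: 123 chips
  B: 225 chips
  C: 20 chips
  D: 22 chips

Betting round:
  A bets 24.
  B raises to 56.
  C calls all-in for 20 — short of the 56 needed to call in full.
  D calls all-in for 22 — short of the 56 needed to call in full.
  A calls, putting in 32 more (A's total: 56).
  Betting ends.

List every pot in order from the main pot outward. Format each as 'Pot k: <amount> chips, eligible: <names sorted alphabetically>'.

Contributions: A=56, B=56, C=20, D=22
Pot levels (distinct totals of non-folded players): 20, 22, 56
Layer 1-20: 20 each from A, B, C, D = 20*4 = 80 chips; eligible A, B, C, D
Layer 21-22: 2 each from A, B, D = 2*3 = 6 chips; eligible A, B, D
Layer 23-56: 34 each from A, B = 34*2 = 68 chips; eligible A, B

Pot 1: 80 chips, eligible: A, B, C, D
Pot 2: 6 chips, eligible: A, B, D
Pot 3: 68 chips, eligible: A, B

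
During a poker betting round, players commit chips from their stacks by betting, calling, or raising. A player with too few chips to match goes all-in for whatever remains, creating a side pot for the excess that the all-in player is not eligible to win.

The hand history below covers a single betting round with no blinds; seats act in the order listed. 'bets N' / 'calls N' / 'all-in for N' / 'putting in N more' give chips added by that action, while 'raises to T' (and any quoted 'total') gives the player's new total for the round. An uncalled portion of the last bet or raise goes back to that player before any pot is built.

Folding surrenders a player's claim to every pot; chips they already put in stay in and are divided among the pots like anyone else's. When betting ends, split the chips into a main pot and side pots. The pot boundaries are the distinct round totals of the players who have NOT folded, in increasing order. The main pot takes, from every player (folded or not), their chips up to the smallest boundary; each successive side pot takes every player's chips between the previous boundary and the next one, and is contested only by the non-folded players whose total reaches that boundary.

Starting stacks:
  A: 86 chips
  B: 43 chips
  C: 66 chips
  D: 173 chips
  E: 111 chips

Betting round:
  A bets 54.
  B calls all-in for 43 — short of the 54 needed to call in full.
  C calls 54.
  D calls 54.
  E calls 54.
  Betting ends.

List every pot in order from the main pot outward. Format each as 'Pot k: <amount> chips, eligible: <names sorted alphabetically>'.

Contributions: A=54, B=43, C=54, D=54, E=54
Pot levels (distinct totals of non-folded players): 43, 54
Layer 1-43: 43 each from A, B, C, D, E = 43*5 = 215 chips; eligible A, B, C, D, E
Layer 44-54: 11 each from A, C, D, E = 11*4 = 44 chips; eligible A, C, D, E

Pot 1: 215 chips, eligible: A, B, C, D, E
Pot 2: 44 chips, eligible: A, C, D, E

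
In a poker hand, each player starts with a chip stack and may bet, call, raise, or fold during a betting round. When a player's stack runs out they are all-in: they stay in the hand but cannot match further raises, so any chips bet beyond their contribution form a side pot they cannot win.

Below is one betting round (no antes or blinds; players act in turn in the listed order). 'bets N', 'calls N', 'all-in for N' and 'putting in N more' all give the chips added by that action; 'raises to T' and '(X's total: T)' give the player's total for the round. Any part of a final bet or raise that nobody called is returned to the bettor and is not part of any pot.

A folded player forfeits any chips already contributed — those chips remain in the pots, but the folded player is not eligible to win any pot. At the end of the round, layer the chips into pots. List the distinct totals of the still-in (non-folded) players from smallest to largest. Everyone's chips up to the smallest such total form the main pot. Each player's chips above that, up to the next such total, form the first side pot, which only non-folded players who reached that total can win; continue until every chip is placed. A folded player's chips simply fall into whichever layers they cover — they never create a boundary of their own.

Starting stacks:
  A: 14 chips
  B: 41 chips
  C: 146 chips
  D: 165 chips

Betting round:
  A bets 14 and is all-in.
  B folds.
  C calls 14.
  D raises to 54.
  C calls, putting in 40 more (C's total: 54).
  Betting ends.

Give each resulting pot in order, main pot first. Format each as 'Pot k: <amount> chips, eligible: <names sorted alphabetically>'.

Pot 1: 42 chips, eligible: A, C, D
Pot 2: 80 chips, eligible: C, D

Derivation:
Contributions: A=14, C=54, D=54
Folded: B
Pot levels (distinct totals of non-folded players): 14, 54
Layer 1-14: 14 each from A, C, D = 14*3 = 42 chips; eligible A, C, D
Layer 15-54: 40 each from C, D = 40*2 = 80 chips; eligible C, D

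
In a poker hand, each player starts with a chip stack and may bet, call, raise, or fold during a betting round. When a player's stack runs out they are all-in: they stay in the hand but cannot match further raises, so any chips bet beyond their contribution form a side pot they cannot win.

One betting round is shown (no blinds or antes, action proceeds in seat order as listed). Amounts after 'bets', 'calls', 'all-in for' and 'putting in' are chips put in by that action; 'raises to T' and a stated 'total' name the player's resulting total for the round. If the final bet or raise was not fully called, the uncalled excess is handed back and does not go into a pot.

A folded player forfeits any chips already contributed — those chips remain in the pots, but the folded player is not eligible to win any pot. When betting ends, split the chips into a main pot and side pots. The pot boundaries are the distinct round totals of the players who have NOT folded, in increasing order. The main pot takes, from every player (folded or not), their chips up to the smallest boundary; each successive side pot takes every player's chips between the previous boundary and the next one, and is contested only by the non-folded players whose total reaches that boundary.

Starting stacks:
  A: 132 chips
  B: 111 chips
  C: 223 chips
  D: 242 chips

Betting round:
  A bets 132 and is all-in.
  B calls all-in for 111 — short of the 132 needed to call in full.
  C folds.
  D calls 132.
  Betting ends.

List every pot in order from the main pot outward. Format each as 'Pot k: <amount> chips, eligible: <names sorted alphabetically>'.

Pot 1: 333 chips, eligible: A, B, D
Pot 2: 42 chips, eligible: A, D

Derivation:
Contributions: A=132, B=111, D=132
Folded: C
Pot levels (distinct totals of non-folded players): 111, 132
Layer 1-111: 111 each from A, B, D = 111*3 = 333 chips; eligible A, B, D
Layer 112-132: 21 each from A, D = 21*2 = 42 chips; eligible A, D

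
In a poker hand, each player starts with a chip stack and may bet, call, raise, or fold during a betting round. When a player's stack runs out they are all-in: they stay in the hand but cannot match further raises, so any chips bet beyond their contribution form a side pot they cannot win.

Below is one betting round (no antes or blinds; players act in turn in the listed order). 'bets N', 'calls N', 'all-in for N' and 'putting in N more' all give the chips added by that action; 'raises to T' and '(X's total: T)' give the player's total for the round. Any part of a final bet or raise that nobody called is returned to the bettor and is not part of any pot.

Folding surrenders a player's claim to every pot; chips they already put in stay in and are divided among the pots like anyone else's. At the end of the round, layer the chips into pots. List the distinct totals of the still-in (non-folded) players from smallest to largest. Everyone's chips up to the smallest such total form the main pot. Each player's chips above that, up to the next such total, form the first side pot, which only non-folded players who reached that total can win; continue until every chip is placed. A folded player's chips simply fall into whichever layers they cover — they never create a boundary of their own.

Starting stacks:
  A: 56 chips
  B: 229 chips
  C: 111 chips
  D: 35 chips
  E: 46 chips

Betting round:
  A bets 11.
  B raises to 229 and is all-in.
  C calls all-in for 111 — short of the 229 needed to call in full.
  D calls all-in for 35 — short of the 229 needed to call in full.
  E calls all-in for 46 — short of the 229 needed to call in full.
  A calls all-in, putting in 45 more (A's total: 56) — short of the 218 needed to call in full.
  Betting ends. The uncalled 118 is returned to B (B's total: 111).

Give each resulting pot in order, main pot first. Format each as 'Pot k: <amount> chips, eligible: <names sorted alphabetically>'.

Contributions (after 118 returned to B): A=56, B=111, C=111, D=35, E=46
Pot levels (distinct totals of non-folded players): 35, 46, 56, 111
Layer 1-35: 35 each from A, B, C, D, E = 35*5 = 175 chips; eligible A, B, C, D, E
Layer 36-46: 11 each from A, B, C, E = 11*4 = 44 chips; eligible A, B, C, E
Layer 47-56: 10 each from A, B, C = 10*3 = 30 chips; eligible A, B, C
Layer 57-111: 55 each from B, C = 55*2 = 110 chips; eligible B, C

Pot 1: 175 chips, eligible: A, B, C, D, E
Pot 2: 44 chips, eligible: A, B, C, E
Pot 3: 30 chips, eligible: A, B, C
Pot 4: 110 chips, eligible: B, C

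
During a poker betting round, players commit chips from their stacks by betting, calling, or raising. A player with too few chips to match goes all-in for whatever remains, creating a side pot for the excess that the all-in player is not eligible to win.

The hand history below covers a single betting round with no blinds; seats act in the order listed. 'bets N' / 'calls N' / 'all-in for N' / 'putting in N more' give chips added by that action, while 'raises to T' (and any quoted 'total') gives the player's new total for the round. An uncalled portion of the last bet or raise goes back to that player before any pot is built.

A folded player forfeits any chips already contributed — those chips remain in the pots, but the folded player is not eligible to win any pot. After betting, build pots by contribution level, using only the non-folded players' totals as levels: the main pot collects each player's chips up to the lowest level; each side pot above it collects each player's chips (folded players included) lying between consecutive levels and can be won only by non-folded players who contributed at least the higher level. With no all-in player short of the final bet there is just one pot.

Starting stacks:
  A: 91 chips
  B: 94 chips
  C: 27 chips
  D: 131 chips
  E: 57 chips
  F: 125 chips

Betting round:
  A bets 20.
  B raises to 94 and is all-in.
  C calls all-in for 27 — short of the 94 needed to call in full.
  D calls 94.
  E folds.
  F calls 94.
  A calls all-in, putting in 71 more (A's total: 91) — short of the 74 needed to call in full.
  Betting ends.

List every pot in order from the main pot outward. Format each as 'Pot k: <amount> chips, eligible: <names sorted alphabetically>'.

Contributions: A=91, B=94, C=27, D=94, F=94
Folded: E
Pot levels (distinct totals of non-folded players): 27, 91, 94
Layer 1-27: 27 each from A, B, C, D, F = 27*5 = 135 chips; eligible A, B, C, D, F
Layer 28-91: 64 each from A, B, D, F = 64*4 = 256 chips; eligible A, B, D, F
Layer 92-94: 3 each from B, D, F = 3*3 = 9 chips; eligible B, D, F

Pot 1: 135 chips, eligible: A, B, C, D, F
Pot 2: 256 chips, eligible: A, B, D, F
Pot 3: 9 chips, eligible: B, D, F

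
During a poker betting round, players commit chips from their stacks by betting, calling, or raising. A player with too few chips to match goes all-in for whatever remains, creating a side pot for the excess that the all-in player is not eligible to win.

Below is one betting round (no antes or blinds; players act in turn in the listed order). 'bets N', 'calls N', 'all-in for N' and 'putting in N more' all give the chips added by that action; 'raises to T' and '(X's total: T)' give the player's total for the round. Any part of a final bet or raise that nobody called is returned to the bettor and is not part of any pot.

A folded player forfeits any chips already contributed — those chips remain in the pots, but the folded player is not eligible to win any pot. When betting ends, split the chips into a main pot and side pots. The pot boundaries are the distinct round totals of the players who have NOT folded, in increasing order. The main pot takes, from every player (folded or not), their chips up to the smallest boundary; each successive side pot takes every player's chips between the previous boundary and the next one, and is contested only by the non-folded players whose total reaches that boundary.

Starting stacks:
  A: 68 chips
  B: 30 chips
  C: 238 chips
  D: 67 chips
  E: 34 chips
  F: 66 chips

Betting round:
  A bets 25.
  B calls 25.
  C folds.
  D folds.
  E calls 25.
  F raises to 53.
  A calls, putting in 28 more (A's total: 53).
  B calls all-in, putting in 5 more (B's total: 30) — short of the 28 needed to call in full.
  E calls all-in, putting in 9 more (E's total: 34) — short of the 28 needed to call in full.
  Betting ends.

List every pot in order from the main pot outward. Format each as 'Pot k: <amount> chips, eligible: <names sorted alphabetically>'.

Contributions: A=53, B=30, E=34, F=53
Folded: C, D
Pot levels (distinct totals of non-folded players): 30, 34, 53
Layer 1-30: 30 each from A, B, E, F = 30*4 = 120 chips; eligible A, B, E, F
Layer 31-34: 4 each from A, E, F = 4*3 = 12 chips; eligible A, E, F
Layer 35-53: 19 each from A, F = 19*2 = 38 chips; eligible A, F

Pot 1: 120 chips, eligible: A, B, E, F
Pot 2: 12 chips, eligible: A, E, F
Pot 3: 38 chips, eligible: A, F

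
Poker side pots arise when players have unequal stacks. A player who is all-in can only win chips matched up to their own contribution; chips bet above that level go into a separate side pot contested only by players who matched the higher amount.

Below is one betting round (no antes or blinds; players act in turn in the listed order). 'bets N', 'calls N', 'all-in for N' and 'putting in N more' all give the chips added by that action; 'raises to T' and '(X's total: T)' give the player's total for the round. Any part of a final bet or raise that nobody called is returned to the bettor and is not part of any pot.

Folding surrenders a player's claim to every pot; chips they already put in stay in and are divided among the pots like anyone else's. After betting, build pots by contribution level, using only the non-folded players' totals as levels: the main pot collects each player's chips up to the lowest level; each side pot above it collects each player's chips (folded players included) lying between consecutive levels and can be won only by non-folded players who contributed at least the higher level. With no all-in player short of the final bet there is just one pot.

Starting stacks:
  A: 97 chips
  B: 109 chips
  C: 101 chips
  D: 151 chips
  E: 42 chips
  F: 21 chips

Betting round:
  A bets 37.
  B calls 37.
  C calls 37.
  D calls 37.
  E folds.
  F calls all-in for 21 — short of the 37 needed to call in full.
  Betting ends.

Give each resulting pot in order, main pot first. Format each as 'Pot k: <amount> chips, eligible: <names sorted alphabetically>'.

Contributions: A=37, B=37, C=37, D=37, F=21
Folded: E
Pot levels (distinct totals of non-folded players): 21, 37
Layer 1-21: 21 each from A, B, C, D, F = 21*5 = 105 chips; eligible A, B, C, D, F
Layer 22-37: 16 each from A, B, C, D = 16*4 = 64 chips; eligible A, B, C, D

Pot 1: 105 chips, eligible: A, B, C, D, F
Pot 2: 64 chips, eligible: A, B, C, D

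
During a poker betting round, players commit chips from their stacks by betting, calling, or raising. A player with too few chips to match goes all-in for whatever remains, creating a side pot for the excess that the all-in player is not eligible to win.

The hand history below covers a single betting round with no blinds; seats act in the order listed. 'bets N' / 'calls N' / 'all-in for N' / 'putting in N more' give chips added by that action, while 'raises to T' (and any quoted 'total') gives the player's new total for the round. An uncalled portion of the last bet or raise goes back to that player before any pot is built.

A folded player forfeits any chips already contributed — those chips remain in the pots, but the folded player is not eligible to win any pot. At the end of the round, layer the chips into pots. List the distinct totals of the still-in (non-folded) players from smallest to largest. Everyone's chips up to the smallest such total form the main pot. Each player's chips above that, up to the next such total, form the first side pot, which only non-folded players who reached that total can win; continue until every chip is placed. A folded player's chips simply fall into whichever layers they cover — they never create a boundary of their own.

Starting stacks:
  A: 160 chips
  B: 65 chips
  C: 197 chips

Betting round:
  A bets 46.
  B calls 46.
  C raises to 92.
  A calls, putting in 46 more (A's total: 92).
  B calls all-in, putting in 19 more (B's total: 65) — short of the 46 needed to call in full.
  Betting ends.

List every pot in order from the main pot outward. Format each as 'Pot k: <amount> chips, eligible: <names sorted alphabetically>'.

Pot 1: 195 chips, eligible: A, B, C
Pot 2: 54 chips, eligible: A, C

Derivation:
Contributions: A=92, B=65, C=92
Pot levels (distinct totals of non-folded players): 65, 92
Layer 1-65: 65 each from A, B, C = 65*3 = 195 chips; eligible A, B, C
Layer 66-92: 27 each from A, C = 27*2 = 54 chips; eligible A, C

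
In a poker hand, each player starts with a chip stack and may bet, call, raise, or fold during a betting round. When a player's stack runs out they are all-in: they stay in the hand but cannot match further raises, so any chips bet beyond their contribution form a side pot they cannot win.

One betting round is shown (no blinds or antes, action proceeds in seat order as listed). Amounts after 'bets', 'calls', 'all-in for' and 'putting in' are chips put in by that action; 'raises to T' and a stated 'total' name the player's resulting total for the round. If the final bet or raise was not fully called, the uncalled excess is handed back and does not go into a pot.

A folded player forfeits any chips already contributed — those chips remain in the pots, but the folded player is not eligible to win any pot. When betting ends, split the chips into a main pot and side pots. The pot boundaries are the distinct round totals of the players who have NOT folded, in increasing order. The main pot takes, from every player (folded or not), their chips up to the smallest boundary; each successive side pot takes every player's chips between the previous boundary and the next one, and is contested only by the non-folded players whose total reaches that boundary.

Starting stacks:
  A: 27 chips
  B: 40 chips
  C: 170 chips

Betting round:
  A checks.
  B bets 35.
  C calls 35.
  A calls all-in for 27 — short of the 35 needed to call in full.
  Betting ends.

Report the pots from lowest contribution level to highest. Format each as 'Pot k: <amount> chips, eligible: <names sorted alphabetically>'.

Pot 1: 81 chips, eligible: A, B, C
Pot 2: 16 chips, eligible: B, C

Derivation:
Contributions: A=27, B=35, C=35
Pot levels (distinct totals of non-folded players): 27, 35
Layer 1-27: 27 each from A, B, C = 27*3 = 81 chips; eligible A, B, C
Layer 28-35: 8 each from B, C = 8*2 = 16 chips; eligible B, C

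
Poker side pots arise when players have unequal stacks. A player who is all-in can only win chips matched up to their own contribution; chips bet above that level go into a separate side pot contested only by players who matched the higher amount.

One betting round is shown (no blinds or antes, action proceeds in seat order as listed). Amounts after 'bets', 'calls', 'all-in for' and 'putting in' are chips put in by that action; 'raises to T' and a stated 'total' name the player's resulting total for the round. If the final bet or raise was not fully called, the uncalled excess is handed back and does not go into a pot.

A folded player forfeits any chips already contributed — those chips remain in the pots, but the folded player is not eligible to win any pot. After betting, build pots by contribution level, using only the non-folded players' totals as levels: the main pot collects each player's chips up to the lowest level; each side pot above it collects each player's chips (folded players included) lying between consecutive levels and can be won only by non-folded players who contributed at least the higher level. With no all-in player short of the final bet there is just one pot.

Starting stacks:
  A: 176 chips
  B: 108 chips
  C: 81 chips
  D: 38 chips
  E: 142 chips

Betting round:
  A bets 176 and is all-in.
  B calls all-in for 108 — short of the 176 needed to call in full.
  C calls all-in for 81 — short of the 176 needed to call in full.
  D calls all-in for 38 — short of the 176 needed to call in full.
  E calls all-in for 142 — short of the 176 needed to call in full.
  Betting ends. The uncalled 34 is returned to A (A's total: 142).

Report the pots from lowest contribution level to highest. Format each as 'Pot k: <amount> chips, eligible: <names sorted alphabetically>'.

Contributions (after 34 returned to A): A=142, B=108, C=81, D=38, E=142
Pot levels (distinct totals of non-folded players): 38, 81, 108, 142
Layer 1-38: 38 each from A, B, C, D, E = 38*5 = 190 chips; eligible A, B, C, D, E
Layer 39-81: 43 each from A, B, C, E = 43*4 = 172 chips; eligible A, B, C, E
Layer 82-108: 27 each from A, B, E = 27*3 = 81 chips; eligible A, B, E
Layer 109-142: 34 each from A, E = 34*2 = 68 chips; eligible A, E

Pot 1: 190 chips, eligible: A, B, C, D, E
Pot 2: 172 chips, eligible: A, B, C, E
Pot 3: 81 chips, eligible: A, B, E
Pot 4: 68 chips, eligible: A, E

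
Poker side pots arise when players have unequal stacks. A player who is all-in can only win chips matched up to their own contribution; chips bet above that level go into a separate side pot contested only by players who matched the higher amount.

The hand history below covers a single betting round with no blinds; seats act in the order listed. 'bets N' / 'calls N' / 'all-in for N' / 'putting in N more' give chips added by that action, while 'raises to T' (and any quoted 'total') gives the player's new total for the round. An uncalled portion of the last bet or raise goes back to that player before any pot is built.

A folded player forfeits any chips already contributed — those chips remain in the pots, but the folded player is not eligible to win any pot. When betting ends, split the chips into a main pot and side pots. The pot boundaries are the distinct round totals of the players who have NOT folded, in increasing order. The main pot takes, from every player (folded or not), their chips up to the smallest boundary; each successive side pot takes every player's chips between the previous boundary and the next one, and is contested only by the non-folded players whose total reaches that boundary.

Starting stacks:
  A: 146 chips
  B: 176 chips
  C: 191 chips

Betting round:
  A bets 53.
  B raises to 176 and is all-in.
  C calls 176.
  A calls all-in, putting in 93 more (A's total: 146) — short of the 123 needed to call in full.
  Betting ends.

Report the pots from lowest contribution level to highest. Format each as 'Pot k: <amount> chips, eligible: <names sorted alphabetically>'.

Contributions: A=146, B=176, C=176
Pot levels (distinct totals of non-folded players): 146, 176
Layer 1-146: 146 each from A, B, C = 146*3 = 438 chips; eligible A, B, C
Layer 147-176: 30 each from B, C = 30*2 = 60 chips; eligible B, C

Pot 1: 438 chips, eligible: A, B, C
Pot 2: 60 chips, eligible: B, C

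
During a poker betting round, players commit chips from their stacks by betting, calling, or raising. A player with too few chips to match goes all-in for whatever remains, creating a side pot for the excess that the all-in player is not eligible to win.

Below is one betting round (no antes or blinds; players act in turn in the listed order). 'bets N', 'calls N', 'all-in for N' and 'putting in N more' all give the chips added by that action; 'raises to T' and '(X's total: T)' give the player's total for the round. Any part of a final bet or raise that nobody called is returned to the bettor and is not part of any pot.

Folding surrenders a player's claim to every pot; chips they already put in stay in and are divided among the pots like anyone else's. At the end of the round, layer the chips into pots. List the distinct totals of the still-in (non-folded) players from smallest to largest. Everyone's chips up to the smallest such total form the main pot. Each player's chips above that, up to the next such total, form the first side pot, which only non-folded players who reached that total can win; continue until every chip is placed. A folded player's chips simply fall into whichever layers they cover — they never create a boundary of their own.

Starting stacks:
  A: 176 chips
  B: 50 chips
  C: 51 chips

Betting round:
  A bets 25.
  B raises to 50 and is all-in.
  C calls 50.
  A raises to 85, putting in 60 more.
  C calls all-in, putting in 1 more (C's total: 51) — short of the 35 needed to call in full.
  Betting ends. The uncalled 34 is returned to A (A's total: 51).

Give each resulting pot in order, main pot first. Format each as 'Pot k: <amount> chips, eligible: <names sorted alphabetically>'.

Pot 1: 150 chips, eligible: A, B, C
Pot 2: 2 chips, eligible: A, C

Derivation:
Contributions (after 34 returned to A): A=51, B=50, C=51
Pot levels (distinct totals of non-folded players): 50, 51
Layer 1-50: 50 each from A, B, C = 50*3 = 150 chips; eligible A, B, C
Layer 51-51: 1 each from A, C = 1*2 = 2 chips; eligible A, C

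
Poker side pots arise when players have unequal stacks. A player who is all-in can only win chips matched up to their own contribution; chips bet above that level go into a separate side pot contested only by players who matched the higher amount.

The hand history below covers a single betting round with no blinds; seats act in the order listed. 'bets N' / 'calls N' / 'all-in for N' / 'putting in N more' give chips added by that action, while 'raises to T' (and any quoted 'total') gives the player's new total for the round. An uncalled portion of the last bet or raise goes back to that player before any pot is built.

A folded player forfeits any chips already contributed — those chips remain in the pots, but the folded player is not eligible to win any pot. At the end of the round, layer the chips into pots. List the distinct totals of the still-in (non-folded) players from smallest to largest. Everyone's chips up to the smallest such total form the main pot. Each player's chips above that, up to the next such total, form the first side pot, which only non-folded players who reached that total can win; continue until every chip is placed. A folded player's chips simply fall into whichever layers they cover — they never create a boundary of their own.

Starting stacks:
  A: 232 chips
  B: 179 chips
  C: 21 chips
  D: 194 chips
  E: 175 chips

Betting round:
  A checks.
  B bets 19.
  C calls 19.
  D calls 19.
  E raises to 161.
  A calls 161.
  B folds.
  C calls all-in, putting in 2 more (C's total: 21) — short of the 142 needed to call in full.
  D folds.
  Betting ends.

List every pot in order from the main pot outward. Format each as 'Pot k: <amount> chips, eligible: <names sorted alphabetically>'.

Contributions: A=161, B=19, C=21, D=19, E=161
Folded: B, D
Pot levels (distinct totals of non-folded players): 21, 161
Layer 1-21: A 21 + B 19 + C 21 + D 19 + E 21 = 101 chips; eligible A, C, E
Layer 22-161: 140 each from A, E = 140*2 = 280 chips; eligible A, E

Pot 1: 101 chips, eligible: A, C, E
Pot 2: 280 chips, eligible: A, E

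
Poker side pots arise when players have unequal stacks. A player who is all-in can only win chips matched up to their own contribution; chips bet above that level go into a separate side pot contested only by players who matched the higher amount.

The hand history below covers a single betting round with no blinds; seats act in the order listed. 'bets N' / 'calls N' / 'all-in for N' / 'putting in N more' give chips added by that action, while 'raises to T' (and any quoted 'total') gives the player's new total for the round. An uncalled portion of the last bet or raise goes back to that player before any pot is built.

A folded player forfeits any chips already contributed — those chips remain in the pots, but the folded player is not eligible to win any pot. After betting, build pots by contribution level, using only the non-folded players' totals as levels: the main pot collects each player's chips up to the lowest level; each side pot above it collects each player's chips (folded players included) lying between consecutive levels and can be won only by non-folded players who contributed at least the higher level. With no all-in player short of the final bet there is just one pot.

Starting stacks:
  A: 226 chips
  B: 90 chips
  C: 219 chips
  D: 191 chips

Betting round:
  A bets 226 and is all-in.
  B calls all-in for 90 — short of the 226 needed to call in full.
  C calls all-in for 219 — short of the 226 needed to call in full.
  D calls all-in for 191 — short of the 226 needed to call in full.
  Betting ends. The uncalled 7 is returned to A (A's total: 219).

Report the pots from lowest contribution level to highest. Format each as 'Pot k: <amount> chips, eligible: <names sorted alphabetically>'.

Pot 1: 360 chips, eligible: A, B, C, D
Pot 2: 303 chips, eligible: A, C, D
Pot 3: 56 chips, eligible: A, C

Derivation:
Contributions (after 7 returned to A): A=219, B=90, C=219, D=191
Pot levels (distinct totals of non-folded players): 90, 191, 219
Layer 1-90: 90 each from A, B, C, D = 90*4 = 360 chips; eligible A, B, C, D
Layer 91-191: 101 each from A, C, D = 101*3 = 303 chips; eligible A, C, D
Layer 192-219: 28 each from A, C = 28*2 = 56 chips; eligible A, C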